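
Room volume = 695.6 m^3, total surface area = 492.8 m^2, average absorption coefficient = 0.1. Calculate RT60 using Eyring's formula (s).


Given values:
  V = 695.6 m^3, S = 492.8 m^2, alpha = 0.1
Formula: RT60 = 0.161 * V / (-S * ln(1 - alpha))
Compute ln(1 - 0.1) = ln(0.9) = -0.105361
Denominator: -492.8 * -0.105361 = 51.9219
Numerator: 0.161 * 695.6 = 111.9916
RT60 = 111.9916 / 51.9219 = 2.157

2.157 s


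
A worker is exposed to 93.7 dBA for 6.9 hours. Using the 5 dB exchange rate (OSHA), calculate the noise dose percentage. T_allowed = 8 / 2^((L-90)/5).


Given values:
  L = 93.7 dBA, T = 6.9 hours
Formula: T_allowed = 8 / 2^((L - 90) / 5)
Compute exponent: (93.7 - 90) / 5 = 0.74
Compute 2^(0.74) = 1.670176
T_allowed = 8 / 1.670176 = 4.789914 hours
Dose = (T / T_allowed) * 100
Dose = (6.9 / 4.789914) * 100 = 144.05

144.05 %


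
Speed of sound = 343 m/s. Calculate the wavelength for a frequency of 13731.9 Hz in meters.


Given values:
  c = 343 m/s, f = 13731.9 Hz
Formula: lambda = c / f
lambda = 343 / 13731.9
lambda = 0.025

0.025 m


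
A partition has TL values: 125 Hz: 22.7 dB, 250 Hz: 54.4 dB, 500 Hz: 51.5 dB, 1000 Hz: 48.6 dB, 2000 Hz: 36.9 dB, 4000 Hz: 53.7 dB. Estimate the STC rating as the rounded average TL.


Given TL values at each frequency:
  125 Hz: 22.7 dB
  250 Hz: 54.4 dB
  500 Hz: 51.5 dB
  1000 Hz: 48.6 dB
  2000 Hz: 36.9 dB
  4000 Hz: 53.7 dB
Formula: STC ~ round(average of TL values)
Sum = 22.7 + 54.4 + 51.5 + 48.6 + 36.9 + 53.7 = 267.8
Average = 267.8 / 6 = 44.63
Rounded: 45

45


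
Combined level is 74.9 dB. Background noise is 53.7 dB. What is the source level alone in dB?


Given values:
  L_total = 74.9 dB, L_bg = 53.7 dB
Formula: L_source = 10 * log10(10^(L_total/10) - 10^(L_bg/10))
Convert to linear:
  10^(74.9/10) = 30902954.3251
  10^(53.7/10) = 234422.8815
Difference: 30902954.3251 - 234422.8815 = 30668531.4436
L_source = 10 * log10(30668531.4436) = 74.87

74.87 dB


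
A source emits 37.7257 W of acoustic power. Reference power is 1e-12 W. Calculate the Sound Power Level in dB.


Given values:
  W = 37.7257 W
  W_ref = 1e-12 W
Formula: SWL = 10 * log10(W / W_ref)
Compute ratio: W / W_ref = 37725700000000
Compute log10: log10(37725700000000) = 13.576637
Multiply: SWL = 10 * 13.576637 = 135.77

135.77 dB


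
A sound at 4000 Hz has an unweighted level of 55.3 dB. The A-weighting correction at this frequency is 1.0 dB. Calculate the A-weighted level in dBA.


Given values:
  SPL = 55.3 dB
  A-weighting at 4000 Hz = 1.0 dB
Formula: L_A = SPL + A_weight
L_A = 55.3 + (1.0)
L_A = 56.3

56.3 dBA


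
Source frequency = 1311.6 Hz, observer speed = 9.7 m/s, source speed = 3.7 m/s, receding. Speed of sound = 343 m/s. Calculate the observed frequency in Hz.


Given values:
  f_s = 1311.6 Hz, v_o = 9.7 m/s, v_s = 3.7 m/s
  Direction: receding
Formula: f_o = f_s * (c - v_o) / (c + v_s)
Numerator: c - v_o = 343 - 9.7 = 333.3
Denominator: c + v_s = 343 + 3.7 = 346.7
f_o = 1311.6 * 333.3 / 346.7 = 1260.91

1260.91 Hz


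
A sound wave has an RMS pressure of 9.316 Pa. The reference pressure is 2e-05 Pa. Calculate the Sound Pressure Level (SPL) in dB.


Given values:
  p = 9.316 Pa
  p_ref = 2e-05 Pa
Formula: SPL = 20 * log10(p / p_ref)
Compute ratio: p / p_ref = 9.316 / 2e-05 = 465800
Compute log10: log10(465800) = 5.668199
Multiply: SPL = 20 * 5.668199 = 113.36

113.36 dB


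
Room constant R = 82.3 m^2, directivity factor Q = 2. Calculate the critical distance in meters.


Given values:
  R = 82.3 m^2, Q = 2
Formula: d_c = 0.141 * sqrt(Q * R)
Compute Q * R = 2 * 82.3 = 164.6
Compute sqrt(164.6) = 12.8297
d_c = 0.141 * 12.8297 = 1.809

1.809 m


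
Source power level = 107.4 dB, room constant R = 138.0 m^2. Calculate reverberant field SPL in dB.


Given values:
  Lw = 107.4 dB, R = 138.0 m^2
Formula: SPL = Lw + 10 * log10(4 / R)
Compute 4 / R = 4 / 138.0 = 0.028986
Compute 10 * log10(0.028986) = -15.3781
SPL = 107.4 + (-15.3781) = 92.02

92.02 dB


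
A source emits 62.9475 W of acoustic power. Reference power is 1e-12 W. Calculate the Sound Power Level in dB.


Given values:
  W = 62.9475 W
  W_ref = 1e-12 W
Formula: SWL = 10 * log10(W / W_ref)
Compute ratio: W / W_ref = 62947500000000
Compute log10: log10(62947500000000) = 13.798978
Multiply: SWL = 10 * 13.798978 = 137.99

137.99 dB


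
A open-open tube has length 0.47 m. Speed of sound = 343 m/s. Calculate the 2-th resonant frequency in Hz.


Given values:
  Tube type: open-open, L = 0.47 m, c = 343 m/s, n = 2
Formula: f_n = n * c / (2 * L)
Compute 2 * L = 2 * 0.47 = 0.94
f = 2 * 343 / 0.94
f = 729.79

729.79 Hz


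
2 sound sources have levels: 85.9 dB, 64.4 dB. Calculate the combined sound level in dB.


Formula: L_total = 10 * log10( sum(10^(Li/10)) )
  Source 1: 10^(85.9/10) = 389045144.9943
  Source 2: 10^(64.4/10) = 2754228.7033
Sum of linear values = 391799373.6976
L_total = 10 * log10(391799373.6976) = 85.93

85.93 dB


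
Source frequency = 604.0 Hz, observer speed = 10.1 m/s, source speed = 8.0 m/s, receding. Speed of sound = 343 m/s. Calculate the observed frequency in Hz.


Given values:
  f_s = 604.0 Hz, v_o = 10.1 m/s, v_s = 8.0 m/s
  Direction: receding
Formula: f_o = f_s * (c - v_o) / (c + v_s)
Numerator: c - v_o = 343 - 10.1 = 332.9
Denominator: c + v_s = 343 + 8.0 = 351.0
f_o = 604.0 * 332.9 / 351.0 = 572.85

572.85 Hz


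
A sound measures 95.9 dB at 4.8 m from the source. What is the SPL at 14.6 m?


Given values:
  SPL1 = 95.9 dB, r1 = 4.8 m, r2 = 14.6 m
Formula: SPL2 = SPL1 - 20 * log10(r2 / r1)
Compute ratio: r2 / r1 = 14.6 / 4.8 = 3.0417
Compute log10: log10(3.0417) = 0.483116
Compute drop: 20 * 0.483116 = 9.6623
SPL2 = 95.9 - 9.6623 = 86.24

86.24 dB


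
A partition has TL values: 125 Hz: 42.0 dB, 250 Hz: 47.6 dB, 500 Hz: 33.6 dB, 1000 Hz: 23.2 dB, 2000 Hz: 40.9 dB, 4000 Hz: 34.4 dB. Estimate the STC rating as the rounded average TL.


Given TL values at each frequency:
  125 Hz: 42.0 dB
  250 Hz: 47.6 dB
  500 Hz: 33.6 dB
  1000 Hz: 23.2 dB
  2000 Hz: 40.9 dB
  4000 Hz: 34.4 dB
Formula: STC ~ round(average of TL values)
Sum = 42.0 + 47.6 + 33.6 + 23.2 + 40.9 + 34.4 = 221.7
Average = 221.7 / 6 = 36.95
Rounded: 37

37


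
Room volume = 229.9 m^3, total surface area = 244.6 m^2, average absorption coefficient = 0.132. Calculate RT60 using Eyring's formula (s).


Given values:
  V = 229.9 m^3, S = 244.6 m^2, alpha = 0.132
Formula: RT60 = 0.161 * V / (-S * ln(1 - alpha))
Compute ln(1 - 0.132) = ln(0.868) = -0.141564
Denominator: -244.6 * -0.141564 = 34.6266
Numerator: 0.161 * 229.9 = 37.0139
RT60 = 37.0139 / 34.6266 = 1.069

1.069 s


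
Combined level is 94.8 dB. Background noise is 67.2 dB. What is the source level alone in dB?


Given values:
  L_total = 94.8 dB, L_bg = 67.2 dB
Formula: L_source = 10 * log10(10^(L_total/10) - 10^(L_bg/10))
Convert to linear:
  10^(94.8/10) = 3019951720.402
  10^(67.2/10) = 5248074.6025
Difference: 3019951720.402 - 5248074.6025 = 3014703645.7995
L_source = 10 * log10(3014703645.7995) = 94.79

94.79 dB


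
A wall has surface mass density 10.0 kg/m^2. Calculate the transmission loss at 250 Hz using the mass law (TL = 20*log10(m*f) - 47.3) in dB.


Given values:
  m = 10.0 kg/m^2, f = 250 Hz
Formula: TL = 20 * log10(m * f) - 47.3
Compute m * f = 10.0 * 250 = 2500.0
Compute log10(2500.0) = 3.39794
Compute 20 * 3.39794 = 67.9588
TL = 67.9588 - 47.3 = 20.66

20.66 dB


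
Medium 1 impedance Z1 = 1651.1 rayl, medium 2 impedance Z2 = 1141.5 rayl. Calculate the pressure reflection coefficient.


Given values:
  Z1 = 1651.1 rayl, Z2 = 1141.5 rayl
Formula: R = (Z2 - Z1) / (Z2 + Z1)
Numerator: Z2 - Z1 = 1141.5 - 1651.1 = -509.6
Denominator: Z2 + Z1 = 1141.5 + 1651.1 = 2792.6
R = -509.6 / 2792.6 = -0.1825

-0.1825


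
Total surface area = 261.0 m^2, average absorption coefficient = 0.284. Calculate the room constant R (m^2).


Given values:
  S = 261.0 m^2, alpha = 0.284
Formula: R = S * alpha / (1 - alpha)
Numerator: 261.0 * 0.284 = 74.124
Denominator: 1 - 0.284 = 0.716
R = 74.124 / 0.716 = 103.53

103.53 m^2


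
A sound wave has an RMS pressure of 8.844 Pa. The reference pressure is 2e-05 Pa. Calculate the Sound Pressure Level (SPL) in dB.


Given values:
  p = 8.844 Pa
  p_ref = 2e-05 Pa
Formula: SPL = 20 * log10(p / p_ref)
Compute ratio: p / p_ref = 8.844 / 2e-05 = 442200
Compute log10: log10(442200) = 5.645619
Multiply: SPL = 20 * 5.645619 = 112.91

112.91 dB


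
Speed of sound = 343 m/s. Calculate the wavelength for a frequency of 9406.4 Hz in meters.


Given values:
  c = 343 m/s, f = 9406.4 Hz
Formula: lambda = c / f
lambda = 343 / 9406.4
lambda = 0.0365

0.0365 m


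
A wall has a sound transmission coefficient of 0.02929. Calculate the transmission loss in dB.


Given values:
  tau = 0.02929
Formula: TL = 10 * log10(1 / tau)
Compute 1 / tau = 1 / 0.02929 = 34.1413
Compute log10(34.1413) = 1.53328
TL = 10 * 1.53328 = 15.33

15.33 dB


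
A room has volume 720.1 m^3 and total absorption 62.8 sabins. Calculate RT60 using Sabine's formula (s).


Given values:
  V = 720.1 m^3
  A = 62.8 sabins
Formula: RT60 = 0.161 * V / A
Numerator: 0.161 * 720.1 = 115.9361
RT60 = 115.9361 / 62.8 = 1.846

1.846 s


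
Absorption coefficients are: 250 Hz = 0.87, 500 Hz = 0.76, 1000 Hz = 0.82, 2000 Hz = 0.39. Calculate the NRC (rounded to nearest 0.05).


Given values:
  a_250 = 0.87, a_500 = 0.76
  a_1000 = 0.82, a_2000 = 0.39
Formula: NRC = (a250 + a500 + a1000 + a2000) / 4
Sum = 0.87 + 0.76 + 0.82 + 0.39 = 2.84
NRC = 2.84 / 4 = 0.71
Rounded to nearest 0.05: 0.7

0.7


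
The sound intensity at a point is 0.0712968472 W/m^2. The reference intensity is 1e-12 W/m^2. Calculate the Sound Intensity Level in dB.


Given values:
  I = 0.0712968472 W/m^2
  I_ref = 1e-12 W/m^2
Formula: SIL = 10 * log10(I / I_ref)
Compute ratio: I / I_ref = 71296847200
Compute log10: log10(71296847200) = 10.85307
Multiply: SIL = 10 * 10.85307 = 108.53

108.53 dB


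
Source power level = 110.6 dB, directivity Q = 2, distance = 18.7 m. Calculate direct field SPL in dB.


Given values:
  Lw = 110.6 dB, Q = 2, r = 18.7 m
Formula: SPL = Lw + 10 * log10(Q / (4 * pi * r^2))
Compute 4 * pi * r^2 = 4 * pi * 18.7^2 = 4394.3341
Compute Q / denom = 2 / 4394.3341 = 0.00045513
Compute 10 * log10(0.00045513) = -33.4186
SPL = 110.6 + (-33.4186) = 77.18

77.18 dB


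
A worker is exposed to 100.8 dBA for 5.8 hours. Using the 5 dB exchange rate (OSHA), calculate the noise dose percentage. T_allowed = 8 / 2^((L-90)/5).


Given values:
  L = 100.8 dBA, T = 5.8 hours
Formula: T_allowed = 8 / 2^((L - 90) / 5)
Compute exponent: (100.8 - 90) / 5 = 2.16
Compute 2^(2.16) = 4.469149
T_allowed = 8 / 4.469149 = 1.79005 hours
Dose = (T / T_allowed) * 100
Dose = (5.8 / 1.79005) * 100 = 324.01

324.01 %


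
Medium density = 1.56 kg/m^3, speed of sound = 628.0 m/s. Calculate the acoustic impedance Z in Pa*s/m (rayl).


Given values:
  rho = 1.56 kg/m^3
  c = 628.0 m/s
Formula: Z = rho * c
Z = 1.56 * 628.0
Z = 979.68

979.68 rayl


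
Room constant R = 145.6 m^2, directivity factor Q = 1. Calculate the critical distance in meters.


Given values:
  R = 145.6 m^2, Q = 1
Formula: d_c = 0.141 * sqrt(Q * R)
Compute Q * R = 1 * 145.6 = 145.6
Compute sqrt(145.6) = 12.0665
d_c = 0.141 * 12.0665 = 1.701

1.701 m


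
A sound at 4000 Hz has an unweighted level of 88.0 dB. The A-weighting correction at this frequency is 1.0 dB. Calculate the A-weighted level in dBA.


Given values:
  SPL = 88.0 dB
  A-weighting at 4000 Hz = 1.0 dB
Formula: L_A = SPL + A_weight
L_A = 88.0 + (1.0)
L_A = 89.0

89.0 dBA


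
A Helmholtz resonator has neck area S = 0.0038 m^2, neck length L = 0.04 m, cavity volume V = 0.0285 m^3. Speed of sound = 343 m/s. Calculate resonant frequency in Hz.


Given values:
  S = 0.0038 m^2, L = 0.04 m, V = 0.0285 m^3, c = 343 m/s
Formula: f = (c / (2*pi)) * sqrt(S / (V * L))
Compute V * L = 0.0285 * 0.04 = 0.00114
Compute S / (V * L) = 0.0038 / 0.00114 = 3.3333
Compute sqrt(3.3333) = 1.825733
Compute c / (2*pi) = 343 / 6.283185 = 54.590148
f = 54.590148 * 1.825733 = 99.67

99.67 Hz


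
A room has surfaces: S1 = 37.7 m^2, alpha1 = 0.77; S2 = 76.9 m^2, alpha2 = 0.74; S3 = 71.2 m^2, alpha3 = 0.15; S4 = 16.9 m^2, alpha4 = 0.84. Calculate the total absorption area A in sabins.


Given surfaces:
  Surface 1: 37.7 * 0.77 = 29.029
  Surface 2: 76.9 * 0.74 = 56.906
  Surface 3: 71.2 * 0.15 = 10.68
  Surface 4: 16.9 * 0.84 = 14.196
Formula: A = sum(Si * alpha_i)
A = 29.029 + 56.906 + 10.68 + 14.196
A = 110.81

110.81 sabins


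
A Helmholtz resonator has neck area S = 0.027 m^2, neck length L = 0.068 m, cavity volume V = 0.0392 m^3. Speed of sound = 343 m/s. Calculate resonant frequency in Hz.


Given values:
  S = 0.027 m^2, L = 0.068 m, V = 0.0392 m^3, c = 343 m/s
Formula: f = (c / (2*pi)) * sqrt(S / (V * L))
Compute V * L = 0.0392 * 0.068 = 0.0026656
Compute S / (V * L) = 0.027 / 0.0026656 = 10.1291
Compute sqrt(10.1291) = 3.182625
Compute c / (2*pi) = 343 / 6.283185 = 54.590148
f = 54.590148 * 3.182625 = 173.74

173.74 Hz


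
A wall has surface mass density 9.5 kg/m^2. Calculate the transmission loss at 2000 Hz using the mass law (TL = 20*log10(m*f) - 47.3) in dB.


Given values:
  m = 9.5 kg/m^2, f = 2000 Hz
Formula: TL = 20 * log10(m * f) - 47.3
Compute m * f = 9.5 * 2000 = 19000.0
Compute log10(19000.0) = 4.278754
Compute 20 * 4.278754 = 85.5751
TL = 85.5751 - 47.3 = 38.28

38.28 dB


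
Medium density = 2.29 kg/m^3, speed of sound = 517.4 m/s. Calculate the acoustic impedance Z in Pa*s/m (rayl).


Given values:
  rho = 2.29 kg/m^3
  c = 517.4 m/s
Formula: Z = rho * c
Z = 2.29 * 517.4
Z = 1184.85

1184.85 rayl


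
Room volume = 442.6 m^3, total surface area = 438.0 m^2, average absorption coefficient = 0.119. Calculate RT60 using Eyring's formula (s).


Given values:
  V = 442.6 m^3, S = 438.0 m^2, alpha = 0.119
Formula: RT60 = 0.161 * V / (-S * ln(1 - alpha))
Compute ln(1 - 0.119) = ln(0.881) = -0.126698
Denominator: -438.0 * -0.126698 = 55.4937
Numerator: 0.161 * 442.6 = 71.2586
RT60 = 71.2586 / 55.4937 = 1.284

1.284 s


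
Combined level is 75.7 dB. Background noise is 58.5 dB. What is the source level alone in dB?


Given values:
  L_total = 75.7 dB, L_bg = 58.5 dB
Formula: L_source = 10 * log10(10^(L_total/10) - 10^(L_bg/10))
Convert to linear:
  10^(75.7/10) = 37153522.9097
  10^(58.5/10) = 707945.7844
Difference: 37153522.9097 - 707945.7844 = 36445577.1253
L_source = 10 * log10(36445577.1253) = 75.62

75.62 dB


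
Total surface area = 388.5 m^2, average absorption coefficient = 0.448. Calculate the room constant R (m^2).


Given values:
  S = 388.5 m^2, alpha = 0.448
Formula: R = S * alpha / (1 - alpha)
Numerator: 388.5 * 0.448 = 174.048
Denominator: 1 - 0.448 = 0.552
R = 174.048 / 0.552 = 315.3

315.3 m^2


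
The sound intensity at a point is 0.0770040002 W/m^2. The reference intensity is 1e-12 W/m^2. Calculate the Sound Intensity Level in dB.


Given values:
  I = 0.0770040002 W/m^2
  I_ref = 1e-12 W/m^2
Formula: SIL = 10 * log10(I / I_ref)
Compute ratio: I / I_ref = 77004000200
Compute log10: log10(77004000200) = 10.886513
Multiply: SIL = 10 * 10.886513 = 108.87

108.87 dB


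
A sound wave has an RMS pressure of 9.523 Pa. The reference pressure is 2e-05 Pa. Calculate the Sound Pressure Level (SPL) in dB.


Given values:
  p = 9.523 Pa
  p_ref = 2e-05 Pa
Formula: SPL = 20 * log10(p / p_ref)
Compute ratio: p / p_ref = 9.523 / 2e-05 = 476150
Compute log10: log10(476150) = 5.677744
Multiply: SPL = 20 * 5.677744 = 113.55

113.55 dB


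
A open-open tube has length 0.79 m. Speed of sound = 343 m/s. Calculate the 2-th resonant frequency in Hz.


Given values:
  Tube type: open-open, L = 0.79 m, c = 343 m/s, n = 2
Formula: f_n = n * c / (2 * L)
Compute 2 * L = 2 * 0.79 = 1.58
f = 2 * 343 / 1.58
f = 434.18

434.18 Hz


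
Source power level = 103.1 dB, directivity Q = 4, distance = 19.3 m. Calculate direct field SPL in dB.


Given values:
  Lw = 103.1 dB, Q = 4, r = 19.3 m
Formula: SPL = Lw + 10 * log10(Q / (4 * pi * r^2))
Compute 4 * pi * r^2 = 4 * pi * 19.3^2 = 4680.8474
Compute Q / denom = 4 / 4680.8474 = 0.00085455
Compute 10 * log10(0.00085455) = -30.6826
SPL = 103.1 + (-30.6826) = 72.42

72.42 dB


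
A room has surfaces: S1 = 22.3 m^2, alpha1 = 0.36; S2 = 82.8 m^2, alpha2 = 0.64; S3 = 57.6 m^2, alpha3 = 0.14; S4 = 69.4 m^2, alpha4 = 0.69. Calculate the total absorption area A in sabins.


Given surfaces:
  Surface 1: 22.3 * 0.36 = 8.028
  Surface 2: 82.8 * 0.64 = 52.992
  Surface 3: 57.6 * 0.14 = 8.064
  Surface 4: 69.4 * 0.69 = 47.886
Formula: A = sum(Si * alpha_i)
A = 8.028 + 52.992 + 8.064 + 47.886
A = 116.97

116.97 sabins


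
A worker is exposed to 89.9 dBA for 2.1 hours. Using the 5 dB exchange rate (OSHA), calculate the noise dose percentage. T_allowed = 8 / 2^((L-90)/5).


Given values:
  L = 89.9 dBA, T = 2.1 hours
Formula: T_allowed = 8 / 2^((L - 90) / 5)
Compute exponent: (89.9 - 90) / 5 = -0.02
Compute 2^(-0.02) = 0.986233
T_allowed = 8 / 0.986233 = 8.111673 hours
Dose = (T / T_allowed) * 100
Dose = (2.1 / 8.111673) * 100 = 25.89

25.89 %


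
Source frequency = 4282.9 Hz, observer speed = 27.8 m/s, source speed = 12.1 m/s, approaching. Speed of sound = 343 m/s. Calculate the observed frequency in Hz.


Given values:
  f_s = 4282.9 Hz, v_o = 27.8 m/s, v_s = 12.1 m/s
  Direction: approaching
Formula: f_o = f_s * (c + v_o) / (c - v_s)
Numerator: c + v_o = 343 + 27.8 = 370.8
Denominator: c - v_s = 343 - 12.1 = 330.9
f_o = 4282.9 * 370.8 / 330.9 = 4799.33

4799.33 Hz


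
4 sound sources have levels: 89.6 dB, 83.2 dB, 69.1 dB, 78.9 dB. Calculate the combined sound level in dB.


Formula: L_total = 10 * log10( sum(10^(Li/10)) )
  Source 1: 10^(89.6/10) = 912010839.3559
  Source 2: 10^(83.2/10) = 208929613.0854
  Source 3: 10^(69.1/10) = 8128305.1616
  Source 4: 10^(78.9/10) = 77624711.6629
Sum of linear values = 1206693469.2658
L_total = 10 * log10(1206693469.2658) = 90.82

90.82 dB


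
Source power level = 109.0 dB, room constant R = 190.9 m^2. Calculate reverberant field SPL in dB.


Given values:
  Lw = 109.0 dB, R = 190.9 m^2
Formula: SPL = Lw + 10 * log10(4 / R)
Compute 4 / R = 4 / 190.9 = 0.020953
Compute 10 * log10(0.020953) = -16.7875
SPL = 109.0 + (-16.7875) = 92.21

92.21 dB


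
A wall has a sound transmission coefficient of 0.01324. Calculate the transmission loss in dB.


Given values:
  tau = 0.01324
Formula: TL = 10 * log10(1 / tau)
Compute 1 / tau = 1 / 0.01324 = 75.5287
Compute log10(75.5287) = 1.878112
TL = 10 * 1.878112 = 18.78

18.78 dB


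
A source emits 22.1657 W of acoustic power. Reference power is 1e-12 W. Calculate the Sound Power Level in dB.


Given values:
  W = 22.1657 W
  W_ref = 1e-12 W
Formula: SWL = 10 * log10(W / W_ref)
Compute ratio: W / W_ref = 22165700000000
Compute log10: log10(22165700000000) = 13.345681
Multiply: SWL = 10 * 13.345681 = 133.46

133.46 dB


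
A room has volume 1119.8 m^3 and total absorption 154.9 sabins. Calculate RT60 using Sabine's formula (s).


Given values:
  V = 1119.8 m^3
  A = 154.9 sabins
Formula: RT60 = 0.161 * V / A
Numerator: 0.161 * 1119.8 = 180.2878
RT60 = 180.2878 / 154.9 = 1.164

1.164 s


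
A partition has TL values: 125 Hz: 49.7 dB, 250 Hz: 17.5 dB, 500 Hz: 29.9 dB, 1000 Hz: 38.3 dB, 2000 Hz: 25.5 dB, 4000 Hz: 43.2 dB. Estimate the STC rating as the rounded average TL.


Given TL values at each frequency:
  125 Hz: 49.7 dB
  250 Hz: 17.5 dB
  500 Hz: 29.9 dB
  1000 Hz: 38.3 dB
  2000 Hz: 25.5 dB
  4000 Hz: 43.2 dB
Formula: STC ~ round(average of TL values)
Sum = 49.7 + 17.5 + 29.9 + 38.3 + 25.5 + 43.2 = 204.1
Average = 204.1 / 6 = 34.02
Rounded: 34

34


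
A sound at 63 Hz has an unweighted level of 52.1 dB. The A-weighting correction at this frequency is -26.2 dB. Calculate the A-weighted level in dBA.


Given values:
  SPL = 52.1 dB
  A-weighting at 63 Hz = -26.2 dB
Formula: L_A = SPL + A_weight
L_A = 52.1 + (-26.2)
L_A = 25.9

25.9 dBA


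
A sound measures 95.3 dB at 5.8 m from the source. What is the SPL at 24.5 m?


Given values:
  SPL1 = 95.3 dB, r1 = 5.8 m, r2 = 24.5 m
Formula: SPL2 = SPL1 - 20 * log10(r2 / r1)
Compute ratio: r2 / r1 = 24.5 / 5.8 = 4.2241
Compute log10: log10(4.2241) = 0.625734
Compute drop: 20 * 0.625734 = 12.5147
SPL2 = 95.3 - 12.5147 = 82.79

82.79 dB


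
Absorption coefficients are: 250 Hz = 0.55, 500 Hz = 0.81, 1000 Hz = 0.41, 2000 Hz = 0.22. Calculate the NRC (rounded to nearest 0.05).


Given values:
  a_250 = 0.55, a_500 = 0.81
  a_1000 = 0.41, a_2000 = 0.22
Formula: NRC = (a250 + a500 + a1000 + a2000) / 4
Sum = 0.55 + 0.81 + 0.41 + 0.22 = 1.99
NRC = 1.99 / 4 = 0.4975
Rounded to nearest 0.05: 0.5

0.5


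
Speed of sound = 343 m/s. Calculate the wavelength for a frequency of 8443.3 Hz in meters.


Given values:
  c = 343 m/s, f = 8443.3 Hz
Formula: lambda = c / f
lambda = 343 / 8443.3
lambda = 0.0406

0.0406 m


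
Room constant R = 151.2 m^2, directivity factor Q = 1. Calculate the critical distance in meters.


Given values:
  R = 151.2 m^2, Q = 1
Formula: d_c = 0.141 * sqrt(Q * R)
Compute Q * R = 1 * 151.2 = 151.2
Compute sqrt(151.2) = 12.2963
d_c = 0.141 * 12.2963 = 1.734

1.734 m


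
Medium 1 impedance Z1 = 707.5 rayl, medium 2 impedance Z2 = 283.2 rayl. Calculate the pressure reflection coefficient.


Given values:
  Z1 = 707.5 rayl, Z2 = 283.2 rayl
Formula: R = (Z2 - Z1) / (Z2 + Z1)
Numerator: Z2 - Z1 = 283.2 - 707.5 = -424.3
Denominator: Z2 + Z1 = 283.2 + 707.5 = 990.7
R = -424.3 / 990.7 = -0.4283

-0.4283


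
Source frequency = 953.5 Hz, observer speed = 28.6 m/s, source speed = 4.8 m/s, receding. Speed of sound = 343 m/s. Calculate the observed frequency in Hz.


Given values:
  f_s = 953.5 Hz, v_o = 28.6 m/s, v_s = 4.8 m/s
  Direction: receding
Formula: f_o = f_s * (c - v_o) / (c + v_s)
Numerator: c - v_o = 343 - 28.6 = 314.4
Denominator: c + v_s = 343 + 4.8 = 347.8
f_o = 953.5 * 314.4 / 347.8 = 861.93

861.93 Hz


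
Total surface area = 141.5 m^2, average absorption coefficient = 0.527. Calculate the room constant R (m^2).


Given values:
  S = 141.5 m^2, alpha = 0.527
Formula: R = S * alpha / (1 - alpha)
Numerator: 141.5 * 0.527 = 74.5705
Denominator: 1 - 0.527 = 0.473
R = 74.5705 / 0.473 = 157.65

157.65 m^2


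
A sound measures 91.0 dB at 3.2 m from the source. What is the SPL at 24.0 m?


Given values:
  SPL1 = 91.0 dB, r1 = 3.2 m, r2 = 24.0 m
Formula: SPL2 = SPL1 - 20 * log10(r2 / r1)
Compute ratio: r2 / r1 = 24.0 / 3.2 = 7.5
Compute log10: log10(7.5) = 0.875061
Compute drop: 20 * 0.875061 = 17.5012
SPL2 = 91.0 - 17.5012 = 73.5

73.5 dB


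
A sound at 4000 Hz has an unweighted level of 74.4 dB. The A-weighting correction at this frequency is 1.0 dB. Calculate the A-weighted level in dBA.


Given values:
  SPL = 74.4 dB
  A-weighting at 4000 Hz = 1.0 dB
Formula: L_A = SPL + A_weight
L_A = 74.4 + (1.0)
L_A = 75.4

75.4 dBA


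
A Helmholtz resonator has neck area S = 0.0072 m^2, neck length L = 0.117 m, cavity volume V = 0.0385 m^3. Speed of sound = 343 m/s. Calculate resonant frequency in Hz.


Given values:
  S = 0.0072 m^2, L = 0.117 m, V = 0.0385 m^3, c = 343 m/s
Formula: f = (c / (2*pi)) * sqrt(S / (V * L))
Compute V * L = 0.0385 * 0.117 = 0.0045045
Compute S / (V * L) = 0.0072 / 0.0045045 = 1.5984
Compute sqrt(1.5984) = 1.264278
Compute c / (2*pi) = 343 / 6.283185 = 54.590148
f = 54.590148 * 1.264278 = 69.02

69.02 Hz


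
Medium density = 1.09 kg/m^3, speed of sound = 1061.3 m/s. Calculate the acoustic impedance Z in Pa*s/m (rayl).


Given values:
  rho = 1.09 kg/m^3
  c = 1061.3 m/s
Formula: Z = rho * c
Z = 1.09 * 1061.3
Z = 1156.82

1156.82 rayl


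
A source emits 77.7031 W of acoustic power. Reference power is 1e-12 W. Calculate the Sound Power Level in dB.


Given values:
  W = 77.7031 W
  W_ref = 1e-12 W
Formula: SWL = 10 * log10(W / W_ref)
Compute ratio: W / W_ref = 77703100000000
Compute log10: log10(77703100000000) = 13.890438
Multiply: SWL = 10 * 13.890438 = 138.9

138.9 dB


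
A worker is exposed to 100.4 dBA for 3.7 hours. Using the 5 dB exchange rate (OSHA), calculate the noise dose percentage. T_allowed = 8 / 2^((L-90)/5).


Given values:
  L = 100.4 dBA, T = 3.7 hours
Formula: T_allowed = 8 / 2^((L - 90) / 5)
Compute exponent: (100.4 - 90) / 5 = 2.08
Compute 2^(2.08) = 4.228072
T_allowed = 8 / 4.228072 = 1.892115 hours
Dose = (T / T_allowed) * 100
Dose = (3.7 / 1.892115) * 100 = 195.55

195.55 %


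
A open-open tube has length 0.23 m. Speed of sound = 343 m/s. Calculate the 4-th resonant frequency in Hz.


Given values:
  Tube type: open-open, L = 0.23 m, c = 343 m/s, n = 4
Formula: f_n = n * c / (2 * L)
Compute 2 * L = 2 * 0.23 = 0.46
f = 4 * 343 / 0.46
f = 2982.61

2982.61 Hz


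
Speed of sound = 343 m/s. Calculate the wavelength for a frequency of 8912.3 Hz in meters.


Given values:
  c = 343 m/s, f = 8912.3 Hz
Formula: lambda = c / f
lambda = 343 / 8912.3
lambda = 0.0385

0.0385 m


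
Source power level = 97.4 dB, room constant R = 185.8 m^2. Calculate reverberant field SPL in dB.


Given values:
  Lw = 97.4 dB, R = 185.8 m^2
Formula: SPL = Lw + 10 * log10(4 / R)
Compute 4 / R = 4 / 185.8 = 0.021529
Compute 10 * log10(0.021529) = -16.6698
SPL = 97.4 + (-16.6698) = 80.73

80.73 dB


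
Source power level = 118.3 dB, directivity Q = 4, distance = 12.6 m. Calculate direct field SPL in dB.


Given values:
  Lw = 118.3 dB, Q = 4, r = 12.6 m
Formula: SPL = Lw + 10 * log10(Q / (4 * pi * r^2))
Compute 4 * pi * r^2 = 4 * pi * 12.6^2 = 1995.037
Compute Q / denom = 4 / 1995.037 = 0.00200498
Compute 10 * log10(0.00200498) = -26.9789
SPL = 118.3 + (-26.9789) = 91.32

91.32 dB


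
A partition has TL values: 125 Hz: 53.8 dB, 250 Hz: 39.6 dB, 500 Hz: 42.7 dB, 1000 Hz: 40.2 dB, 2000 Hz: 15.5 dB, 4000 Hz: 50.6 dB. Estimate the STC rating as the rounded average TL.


Given TL values at each frequency:
  125 Hz: 53.8 dB
  250 Hz: 39.6 dB
  500 Hz: 42.7 dB
  1000 Hz: 40.2 dB
  2000 Hz: 15.5 dB
  4000 Hz: 50.6 dB
Formula: STC ~ round(average of TL values)
Sum = 53.8 + 39.6 + 42.7 + 40.2 + 15.5 + 50.6 = 242.4
Average = 242.4 / 6 = 40.4
Rounded: 40

40


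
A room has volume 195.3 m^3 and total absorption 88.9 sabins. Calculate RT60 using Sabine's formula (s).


Given values:
  V = 195.3 m^3
  A = 88.9 sabins
Formula: RT60 = 0.161 * V / A
Numerator: 0.161 * 195.3 = 31.4433
RT60 = 31.4433 / 88.9 = 0.354

0.354 s


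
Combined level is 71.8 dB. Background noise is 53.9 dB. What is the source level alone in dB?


Given values:
  L_total = 71.8 dB, L_bg = 53.9 dB
Formula: L_source = 10 * log10(10^(L_total/10) - 10^(L_bg/10))
Convert to linear:
  10^(71.8/10) = 15135612.4844
  10^(53.9/10) = 245470.8916
Difference: 15135612.4844 - 245470.8916 = 14890141.5928
L_source = 10 * log10(14890141.5928) = 71.73

71.73 dB


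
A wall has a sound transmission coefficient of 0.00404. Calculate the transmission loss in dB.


Given values:
  tau = 0.00404
Formula: TL = 10 * log10(1 / tau)
Compute 1 / tau = 1 / 0.00404 = 247.5248
Compute log10(247.5248) = 2.393619
TL = 10 * 2.393619 = 23.94

23.94 dB


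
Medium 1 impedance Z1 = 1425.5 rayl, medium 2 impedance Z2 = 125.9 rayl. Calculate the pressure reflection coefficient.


Given values:
  Z1 = 1425.5 rayl, Z2 = 125.9 rayl
Formula: R = (Z2 - Z1) / (Z2 + Z1)
Numerator: Z2 - Z1 = 125.9 - 1425.5 = -1299.6
Denominator: Z2 + Z1 = 125.9 + 1425.5 = 1551.4
R = -1299.6 / 1551.4 = -0.8377

-0.8377


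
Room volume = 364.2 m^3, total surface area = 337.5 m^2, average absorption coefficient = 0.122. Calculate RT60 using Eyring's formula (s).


Given values:
  V = 364.2 m^3, S = 337.5 m^2, alpha = 0.122
Formula: RT60 = 0.161 * V / (-S * ln(1 - alpha))
Compute ln(1 - 0.122) = ln(0.878) = -0.130109
Denominator: -337.5 * -0.130109 = 43.9118
Numerator: 0.161 * 364.2 = 58.6362
RT60 = 58.6362 / 43.9118 = 1.335

1.335 s


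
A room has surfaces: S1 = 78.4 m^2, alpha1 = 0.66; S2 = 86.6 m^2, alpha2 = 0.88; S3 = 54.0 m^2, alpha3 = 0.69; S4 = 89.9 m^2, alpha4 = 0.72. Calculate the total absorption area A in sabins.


Given surfaces:
  Surface 1: 78.4 * 0.66 = 51.744
  Surface 2: 86.6 * 0.88 = 76.208
  Surface 3: 54.0 * 0.69 = 37.26
  Surface 4: 89.9 * 0.72 = 64.728
Formula: A = sum(Si * alpha_i)
A = 51.744 + 76.208 + 37.26 + 64.728
A = 229.94

229.94 sabins


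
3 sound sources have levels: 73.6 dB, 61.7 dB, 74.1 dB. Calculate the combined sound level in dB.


Formula: L_total = 10 * log10( sum(10^(Li/10)) )
  Source 1: 10^(73.6/10) = 22908676.5277
  Source 2: 10^(61.7/10) = 1479108.3882
  Source 3: 10^(74.1/10) = 25703957.8277
Sum of linear values = 50091742.7436
L_total = 10 * log10(50091742.7436) = 77.0

77.0 dB


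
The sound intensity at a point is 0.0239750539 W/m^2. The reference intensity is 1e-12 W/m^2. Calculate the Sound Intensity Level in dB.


Given values:
  I = 0.0239750539 W/m^2
  I_ref = 1e-12 W/m^2
Formula: SIL = 10 * log10(I / I_ref)
Compute ratio: I / I_ref = 23975053900
Compute log10: log10(23975053900) = 10.37976
Multiply: SIL = 10 * 10.37976 = 103.8

103.8 dB


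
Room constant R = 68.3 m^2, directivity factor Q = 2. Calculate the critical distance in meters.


Given values:
  R = 68.3 m^2, Q = 2
Formula: d_c = 0.141 * sqrt(Q * R)
Compute Q * R = 2 * 68.3 = 136.6
Compute sqrt(136.6) = 11.6876
d_c = 0.141 * 11.6876 = 1.648

1.648 m


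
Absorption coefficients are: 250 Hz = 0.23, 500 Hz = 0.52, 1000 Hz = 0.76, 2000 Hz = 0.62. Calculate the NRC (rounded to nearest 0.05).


Given values:
  a_250 = 0.23, a_500 = 0.52
  a_1000 = 0.76, a_2000 = 0.62
Formula: NRC = (a250 + a500 + a1000 + a2000) / 4
Sum = 0.23 + 0.52 + 0.76 + 0.62 = 2.13
NRC = 2.13 / 4 = 0.5325
Rounded to nearest 0.05: 0.55

0.55


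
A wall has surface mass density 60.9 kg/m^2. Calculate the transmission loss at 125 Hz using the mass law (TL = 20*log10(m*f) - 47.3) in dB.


Given values:
  m = 60.9 kg/m^2, f = 125 Hz
Formula: TL = 20 * log10(m * f) - 47.3
Compute m * f = 60.9 * 125 = 7612.5
Compute log10(7612.5) = 3.881527
Compute 20 * 3.881527 = 77.6305
TL = 77.6305 - 47.3 = 30.33

30.33 dB


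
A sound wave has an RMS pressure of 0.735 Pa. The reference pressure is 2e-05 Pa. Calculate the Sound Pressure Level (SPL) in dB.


Given values:
  p = 0.735 Pa
  p_ref = 2e-05 Pa
Formula: SPL = 20 * log10(p / p_ref)
Compute ratio: p / p_ref = 0.735 / 2e-05 = 36750
Compute log10: log10(36750) = 4.565257
Multiply: SPL = 20 * 4.565257 = 91.31

91.31 dB


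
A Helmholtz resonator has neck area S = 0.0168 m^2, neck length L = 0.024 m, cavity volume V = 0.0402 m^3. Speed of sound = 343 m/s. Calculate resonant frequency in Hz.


Given values:
  S = 0.0168 m^2, L = 0.024 m, V = 0.0402 m^3, c = 343 m/s
Formula: f = (c / (2*pi)) * sqrt(S / (V * L))
Compute V * L = 0.0402 * 0.024 = 0.0009648
Compute S / (V * L) = 0.0168 / 0.0009648 = 17.4129
Compute sqrt(17.4129) = 4.172877
Compute c / (2*pi) = 343 / 6.283185 = 54.590148
f = 54.590148 * 4.172877 = 227.8

227.8 Hz


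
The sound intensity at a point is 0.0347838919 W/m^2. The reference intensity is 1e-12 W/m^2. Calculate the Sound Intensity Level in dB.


Given values:
  I = 0.0347838919 W/m^2
  I_ref = 1e-12 W/m^2
Formula: SIL = 10 * log10(I / I_ref)
Compute ratio: I / I_ref = 34783891900
Compute log10: log10(34783891900) = 10.541378
Multiply: SIL = 10 * 10.541378 = 105.41

105.41 dB


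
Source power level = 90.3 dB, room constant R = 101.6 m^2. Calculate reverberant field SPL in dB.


Given values:
  Lw = 90.3 dB, R = 101.6 m^2
Formula: SPL = Lw + 10 * log10(4 / R)
Compute 4 / R = 4 / 101.6 = 0.03937
Compute 10 * log10(0.03937) = -14.0483
SPL = 90.3 + (-14.0483) = 76.25

76.25 dB


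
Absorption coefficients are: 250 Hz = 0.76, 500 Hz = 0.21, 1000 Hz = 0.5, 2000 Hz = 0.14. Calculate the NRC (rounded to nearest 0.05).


Given values:
  a_250 = 0.76, a_500 = 0.21
  a_1000 = 0.5, a_2000 = 0.14
Formula: NRC = (a250 + a500 + a1000 + a2000) / 4
Sum = 0.76 + 0.21 + 0.5 + 0.14 = 1.61
NRC = 1.61 / 4 = 0.4025
Rounded to nearest 0.05: 0.4

0.4


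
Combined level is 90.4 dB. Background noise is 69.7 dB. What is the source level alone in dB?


Given values:
  L_total = 90.4 dB, L_bg = 69.7 dB
Formula: L_source = 10 * log10(10^(L_total/10) - 10^(L_bg/10))
Convert to linear:
  10^(90.4/10) = 1096478196.1432
  10^(69.7/10) = 9332543.008
Difference: 1096478196.1432 - 9332543.008 = 1087145653.1352
L_source = 10 * log10(1087145653.1352) = 90.36

90.36 dB


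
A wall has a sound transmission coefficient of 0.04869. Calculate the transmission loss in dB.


Given values:
  tau = 0.04869
Formula: TL = 10 * log10(1 / tau)
Compute 1 / tau = 1 / 0.04869 = 20.5381
Compute log10(20.5381) = 1.31256
TL = 10 * 1.31256 = 13.13

13.13 dB


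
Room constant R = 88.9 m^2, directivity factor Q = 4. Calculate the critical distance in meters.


Given values:
  R = 88.9 m^2, Q = 4
Formula: d_c = 0.141 * sqrt(Q * R)
Compute Q * R = 4 * 88.9 = 355.6
Compute sqrt(355.6) = 18.8574
d_c = 0.141 * 18.8574 = 2.659

2.659 m


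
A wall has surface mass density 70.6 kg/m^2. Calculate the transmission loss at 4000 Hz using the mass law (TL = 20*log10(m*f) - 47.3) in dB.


Given values:
  m = 70.6 kg/m^2, f = 4000 Hz
Formula: TL = 20 * log10(m * f) - 47.3
Compute m * f = 70.6 * 4000 = 282400.0
Compute log10(282400.0) = 5.450865
Compute 20 * 5.450865 = 109.0173
TL = 109.0173 - 47.3 = 61.72

61.72 dB


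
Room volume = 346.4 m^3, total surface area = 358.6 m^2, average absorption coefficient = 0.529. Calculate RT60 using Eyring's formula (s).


Given values:
  V = 346.4 m^3, S = 358.6 m^2, alpha = 0.529
Formula: RT60 = 0.161 * V / (-S * ln(1 - alpha))
Compute ln(1 - 0.529) = ln(0.471) = -0.752897
Denominator: -358.6 * -0.752897 = 269.9889
Numerator: 0.161 * 346.4 = 55.7704
RT60 = 55.7704 / 269.9889 = 0.207

0.207 s


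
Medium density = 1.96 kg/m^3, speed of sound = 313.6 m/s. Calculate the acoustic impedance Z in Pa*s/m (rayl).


Given values:
  rho = 1.96 kg/m^3
  c = 313.6 m/s
Formula: Z = rho * c
Z = 1.96 * 313.6
Z = 614.66

614.66 rayl


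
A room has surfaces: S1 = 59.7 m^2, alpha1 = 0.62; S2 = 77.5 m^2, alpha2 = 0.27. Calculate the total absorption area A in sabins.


Given surfaces:
  Surface 1: 59.7 * 0.62 = 37.014
  Surface 2: 77.5 * 0.27 = 20.925
Formula: A = sum(Si * alpha_i)
A = 37.014 + 20.925
A = 57.94

57.94 sabins


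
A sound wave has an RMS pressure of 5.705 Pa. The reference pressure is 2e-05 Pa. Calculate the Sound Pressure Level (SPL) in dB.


Given values:
  p = 5.705 Pa
  p_ref = 2e-05 Pa
Formula: SPL = 20 * log10(p / p_ref)
Compute ratio: p / p_ref = 5.705 / 2e-05 = 285250
Compute log10: log10(285250) = 5.455226
Multiply: SPL = 20 * 5.455226 = 109.1

109.1 dB


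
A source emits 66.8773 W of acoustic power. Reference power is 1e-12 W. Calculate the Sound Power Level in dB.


Given values:
  W = 66.8773 W
  W_ref = 1e-12 W
Formula: SWL = 10 * log10(W / W_ref)
Compute ratio: W / W_ref = 66877300000000
Compute log10: log10(66877300000000) = 13.825279
Multiply: SWL = 10 * 13.825279 = 138.25

138.25 dB


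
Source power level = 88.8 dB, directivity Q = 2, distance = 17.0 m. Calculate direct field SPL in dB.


Given values:
  Lw = 88.8 dB, Q = 2, r = 17.0 m
Formula: SPL = Lw + 10 * log10(Q / (4 * pi * r^2))
Compute 4 * pi * r^2 = 4 * pi * 17.0^2 = 3631.6811
Compute Q / denom = 2 / 3631.6811 = 0.00055071
Compute 10 * log10(0.00055071) = -32.5908
SPL = 88.8 + (-32.5908) = 56.21

56.21 dB


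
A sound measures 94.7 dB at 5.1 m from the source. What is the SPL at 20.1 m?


Given values:
  SPL1 = 94.7 dB, r1 = 5.1 m, r2 = 20.1 m
Formula: SPL2 = SPL1 - 20 * log10(r2 / r1)
Compute ratio: r2 / r1 = 20.1 / 5.1 = 3.9412
Compute log10: log10(3.9412) = 0.595628
Compute drop: 20 * 0.595628 = 11.9126
SPL2 = 94.7 - 11.9126 = 82.79

82.79 dB


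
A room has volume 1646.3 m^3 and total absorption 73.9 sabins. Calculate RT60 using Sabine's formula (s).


Given values:
  V = 1646.3 m^3
  A = 73.9 sabins
Formula: RT60 = 0.161 * V / A
Numerator: 0.161 * 1646.3 = 265.0543
RT60 = 265.0543 / 73.9 = 3.587

3.587 s


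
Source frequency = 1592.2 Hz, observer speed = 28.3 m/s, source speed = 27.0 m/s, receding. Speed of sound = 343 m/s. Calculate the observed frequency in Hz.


Given values:
  f_s = 1592.2 Hz, v_o = 28.3 m/s, v_s = 27.0 m/s
  Direction: receding
Formula: f_o = f_s * (c - v_o) / (c + v_s)
Numerator: c - v_o = 343 - 28.3 = 314.7
Denominator: c + v_s = 343 + 27.0 = 370.0
f_o = 1592.2 * 314.7 / 370.0 = 1354.23

1354.23 Hz


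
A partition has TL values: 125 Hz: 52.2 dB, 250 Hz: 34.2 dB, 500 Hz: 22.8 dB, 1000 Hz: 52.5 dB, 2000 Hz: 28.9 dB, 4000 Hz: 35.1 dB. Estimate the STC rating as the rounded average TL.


Given TL values at each frequency:
  125 Hz: 52.2 dB
  250 Hz: 34.2 dB
  500 Hz: 22.8 dB
  1000 Hz: 52.5 dB
  2000 Hz: 28.9 dB
  4000 Hz: 35.1 dB
Formula: STC ~ round(average of TL values)
Sum = 52.2 + 34.2 + 22.8 + 52.5 + 28.9 + 35.1 = 225.7
Average = 225.7 / 6 = 37.62
Rounded: 38

38


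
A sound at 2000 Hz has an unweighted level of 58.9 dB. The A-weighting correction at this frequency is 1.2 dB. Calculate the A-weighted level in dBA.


Given values:
  SPL = 58.9 dB
  A-weighting at 2000 Hz = 1.2 dB
Formula: L_A = SPL + A_weight
L_A = 58.9 + (1.2)
L_A = 60.1

60.1 dBA


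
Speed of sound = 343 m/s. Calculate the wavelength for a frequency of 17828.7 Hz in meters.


Given values:
  c = 343 m/s, f = 17828.7 Hz
Formula: lambda = c / f
lambda = 343 / 17828.7
lambda = 0.0192

0.0192 m


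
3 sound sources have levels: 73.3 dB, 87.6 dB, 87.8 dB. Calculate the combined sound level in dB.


Formula: L_total = 10 * log10( sum(10^(Li/10)) )
  Source 1: 10^(73.3/10) = 21379620.895
  Source 2: 10^(87.6/10) = 575439937.3372
  Source 3: 10^(87.8/10) = 602559586.0744
Sum of linear values = 1199379144.3066
L_total = 10 * log10(1199379144.3066) = 90.79

90.79 dB


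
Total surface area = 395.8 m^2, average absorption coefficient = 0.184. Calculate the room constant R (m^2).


Given values:
  S = 395.8 m^2, alpha = 0.184
Formula: R = S * alpha / (1 - alpha)
Numerator: 395.8 * 0.184 = 72.8272
Denominator: 1 - 0.184 = 0.816
R = 72.8272 / 0.816 = 89.25

89.25 m^2


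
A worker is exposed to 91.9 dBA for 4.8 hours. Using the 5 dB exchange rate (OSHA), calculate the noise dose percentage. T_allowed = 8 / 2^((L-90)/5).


Given values:
  L = 91.9 dBA, T = 4.8 hours
Formula: T_allowed = 8 / 2^((L - 90) / 5)
Compute exponent: (91.9 - 90) / 5 = 0.38
Compute 2^(0.38) = 1.301342
T_allowed = 8 / 1.301342 = 6.1475 hours
Dose = (T / T_allowed) * 100
Dose = (4.8 / 6.1475) * 100 = 78.08

78.08 %


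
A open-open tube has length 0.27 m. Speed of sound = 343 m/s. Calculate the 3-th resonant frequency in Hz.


Given values:
  Tube type: open-open, L = 0.27 m, c = 343 m/s, n = 3
Formula: f_n = n * c / (2 * L)
Compute 2 * L = 2 * 0.27 = 0.54
f = 3 * 343 / 0.54
f = 1905.56

1905.56 Hz


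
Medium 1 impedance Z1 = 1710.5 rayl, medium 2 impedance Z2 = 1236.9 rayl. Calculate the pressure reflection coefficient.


Given values:
  Z1 = 1710.5 rayl, Z2 = 1236.9 rayl
Formula: R = (Z2 - Z1) / (Z2 + Z1)
Numerator: Z2 - Z1 = 1236.9 - 1710.5 = -473.6
Denominator: Z2 + Z1 = 1236.9 + 1710.5 = 2947.4
R = -473.6 / 2947.4 = -0.1607

-0.1607


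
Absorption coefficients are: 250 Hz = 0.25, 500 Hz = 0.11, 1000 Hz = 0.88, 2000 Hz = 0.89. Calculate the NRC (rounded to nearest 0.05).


Given values:
  a_250 = 0.25, a_500 = 0.11
  a_1000 = 0.88, a_2000 = 0.89
Formula: NRC = (a250 + a500 + a1000 + a2000) / 4
Sum = 0.25 + 0.11 + 0.88 + 0.89 = 2.13
NRC = 2.13 / 4 = 0.5325
Rounded to nearest 0.05: 0.55

0.55


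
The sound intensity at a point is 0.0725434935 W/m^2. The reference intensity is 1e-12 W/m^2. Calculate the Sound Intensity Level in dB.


Given values:
  I = 0.0725434935 W/m^2
  I_ref = 1e-12 W/m^2
Formula: SIL = 10 * log10(I / I_ref)
Compute ratio: I / I_ref = 72543493500
Compute log10: log10(72543493500) = 10.860598
Multiply: SIL = 10 * 10.860598 = 108.61

108.61 dB
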